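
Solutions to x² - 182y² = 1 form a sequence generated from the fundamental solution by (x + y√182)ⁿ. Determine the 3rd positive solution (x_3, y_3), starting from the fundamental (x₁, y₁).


Step 1: Find the fundamental solution (x₁, y₁) of x² - 182y² = 1.
  Expand √182 as a continued fraction. a₀ = ⌊√182⌋ = 13; iterate m_{k+1} = d_k·a_k − m_k, d_{k+1} = (182 − m_{k+1}²)/d_k, a_{k+1} = ⌊(a₀ + m_{k+1})/d_{k+1}⌋ (starting m₀ = 0, d₀ = 1), with convergents p_k = a_k·p_{k-1} + p_{k-2}, q_k = a_k·q_{k-1} + q_{k-2} (p₋₁ = 1, q₋₁ = 0):
  k = 0: a₀ = 13; p₀/q₀ = 13/1; p₀² − 182·q₀² = 169 − 182 = -13.
  k = 1: m = 13, d = 13, a = ⌊(13 + 13)/13⌋ = 2; p/q = (2·13 + 1)/(2·1 + 0) = 27/2; p² − 182·q² = 729 − 728 = 1.
  The first convergent with p² − 182·q² = 1 gives the fundamental solution (x₁, y₁) = (27, 2).
Step 2: Apply the recurrence (x_{n+1}, y_{n+1}) = (x₁x_n + 182y₁y_n, x₁y_n + y₁x_n) repeatedly.
  From (x_1, y_1) = (27, 2): x_2 = 27·27 + 182·2·2 = 1457; y_2 = 27·2 + 2·27 = 108.
  From (x_2, y_2) = (1457, 108): x_3 = 27·1457 + 182·2·108 = 78651; y_3 = 27·108 + 2·1457 = 5830.
Step 3: Verify x_3² - 182·y_3² = 6185979801 - 6185979800 = 1 (should be 1). ✓

(x_1, y_1) = (27, 2); (x_3, y_3) = (78651, 5830).


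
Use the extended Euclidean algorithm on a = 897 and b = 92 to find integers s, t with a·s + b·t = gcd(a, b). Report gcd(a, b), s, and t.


Euclidean algorithm on (897, 92) — divide until remainder is 0:
  897 = 9 · 92 + 69
  92 = 1 · 69 + 23
  69 = 3 · 23 + 0
gcd(897, 92) = 23.
Track Bezout coefficients alongside the remainders: start with r₀ = 897 = a·1 + b·0 (s = 1, t = 0) and r₁ = 92 = a·0 + b·1 (s = 0, t = 1); each new remainder r_{k+1} = r_{k-1} − q_k·r_k inherits s_{k+1} = s_{k-1} − q_k·s_k, t_{k+1} = t_{k-1} − q_k·t_k, so r_k = a·s_k + b·t_k at every step:
  q = 9: r = 69, s = 1 − 9·0 = 1, t = 0 − 9·1 = -9  (check: 897·1 + 92·(-9) = 69)
  q = 1: r = 23, s = 0 − 1·1 = -1, t = 1 − 1·(-9) = 10  (check: 897·(-1) + 92·10 = 23)
The row with r = 23 (the gcd) gives the Bezout coefficients s = -1, t = 10.
Result: 897 · (-1) + 92 · (10) = 23.

gcd(897, 92) = 23; s = -1, t = 10 (check: 897·(-1) + 92·10 = 23).


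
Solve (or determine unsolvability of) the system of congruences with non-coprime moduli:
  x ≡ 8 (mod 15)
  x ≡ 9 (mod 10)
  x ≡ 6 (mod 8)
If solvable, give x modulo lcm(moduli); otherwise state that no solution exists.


Moduli 15, 10, 8 are not pairwise coprime, so CRT works modulo lcm(m_i) when all pairwise compatibility conditions hold.
Pairwise compatibility: gcd(m_i, m_j) must divide a_i - a_j for every pair.
Merge one congruence at a time:
  Start: x ≡ 8 (mod 15).
  Combine with x ≡ 9 (mod 10): gcd(15, 10) = 5, and 9 - 8 = 1 is NOT divisible by 5.
    ⇒ system is inconsistent (no integer solution).

No solution (the system is inconsistent).


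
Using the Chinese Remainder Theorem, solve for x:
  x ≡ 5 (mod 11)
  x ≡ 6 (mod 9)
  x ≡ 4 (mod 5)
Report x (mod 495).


Moduli 11, 9, 5 are pairwise coprime; by CRT there is a unique solution modulo M = 11 · 9 · 5 = 495.
Solve pairwise, accumulating the modulus:
  Start with x ≡ 5 (mod 11).
  Combine with x ≡ 6 (mod 9): since gcd(11, 9) = 1, we get a unique residue mod 99.
    Write x = 5 + 11·t and substitute into x ≡ 6 (mod 9): 11·t ≡ 6 − 5 = 1 (mod 9).
    Reduce coefficients mod 9: 2·t ≡ 1 (mod 9).
    The inverse of 2 mod 9 is 5 (since 2·5 = 10 = 1·9 + 1), so t ≡ 5·1 = 5 ≡ 5 (mod 9).
    Then x = 5 + 11·5 = 60, valid modulo lcm(11, 9) = 99: x ≡ 60 (mod 99).
  Combine with x ≡ 4 (mod 5): since gcd(99, 5) = 1, we get a unique residue mod 495.
    Write x = 60 + 99·t and substitute into x ≡ 4 (mod 5): 99·t ≡ 4 − 60 = -56 (mod 5).
    Reduce coefficients mod 5: 4·t ≡ 4 (mod 5).
    The inverse of 4 mod 5 is 4 (since 4·4 = 16 = 3·5 + 1), so t ≡ 4·4 = 16 ≡ 1 (mod 5).
    Then x = 60 + 99·1 = 159, valid modulo lcm(99, 5) = 495: x ≡ 159 (mod 495).
Verify: 159 mod 11 = 5 ✓, 159 mod 9 = 6 ✓, 159 mod 5 = 4 ✓.

x ≡ 159 (mod 495).


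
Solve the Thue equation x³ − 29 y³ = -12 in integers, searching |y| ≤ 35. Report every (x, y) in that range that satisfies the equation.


The equation is x³ - 29y³ = -12. For fixed y, x³ = 29·y³ − 12, so a solution requires the RHS to be a perfect cube.
Strategy: iterate y from -35 to 35, compute RHS = 29·y³ − 12, and check whether it is a (positive or negative) perfect cube.
Check small values of y:
  y = 0: RHS = -12 is not a perfect cube.
  y = 1: RHS = 17 is not a perfect cube.
  y = -1: RHS = -41 is not a perfect cube.
  y = 2: RHS = 220 is not a perfect cube.
  y = -2: RHS = -244 is not a perfect cube.
  y = 3: RHS = 771 is not a perfect cube.
  y = -3: RHS = -795 is not a perfect cube.
Continuing the search up to |y| = 35 finds no solutions either.
No (x, y) in the scanned range satisfies the equation.

No integer solutions with |y| ≤ 35.


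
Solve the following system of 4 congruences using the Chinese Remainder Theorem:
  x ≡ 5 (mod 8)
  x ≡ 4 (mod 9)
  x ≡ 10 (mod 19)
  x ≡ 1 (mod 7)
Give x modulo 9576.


Product of moduli M = 8 · 9 · 19 · 7 = 9576.
Merge one congruence at a time:
  Start: x ≡ 5 (mod 8).
  Combine with x ≡ 4 (mod 9); new modulus lcm = 72.
    Write x = 5 + 8·t and substitute into x ≡ 4 (mod 9): 8·t ≡ 4 − 5 = -1 (mod 9).
    Reduce coefficients mod 9: 8·t ≡ 8 (mod 9).
    The inverse of 8 mod 9 is 8 (since 8·8 = 64 = 7·9 + 1), so t ≡ 8·8 = 64 ≡ 1 (mod 9).
    Then x = 5 + 8·1 = 13, valid modulo lcm(8, 9) = 72: x ≡ 13 (mod 72).
  Combine with x ≡ 10 (mod 19); new modulus lcm = 1368.
    Write x = 13 + 72·t and substitute into x ≡ 10 (mod 19): 72·t ≡ 10 − 13 = -3 (mod 19).
    Reduce coefficients mod 19: 15·t ≡ 16 (mod 19).
    The inverse of 15 mod 19 is 14 (since 15·14 = 210 = 11·19 + 1), so t ≡ 14·16 = 224 ≡ 15 (mod 19).
    Then x = 13 + 72·15 = 1093, valid modulo lcm(72, 19) = 1368: x ≡ 1093 (mod 1368).
  Combine with x ≡ 1 (mod 7); new modulus lcm = 9576.
    Write x = 1093 + 1368·t and substitute into x ≡ 1 (mod 7): 1368·t ≡ 1 − 1093 = -1092 (mod 7).
    Reduce coefficients mod 7: 3·t ≡ 0 (mod 7).
    The inverse of 3 mod 7 is 5 (since 3·5 = 15 = 2·7 + 1), so t ≡ 5·0 = 0 ≡ 0 (mod 7).
    Then x = 1093 + 1368·0 = 1093, valid modulo lcm(1368, 7) = 9576: x ≡ 1093 (mod 9576).
Verify against each original: 1093 mod 8 = 5, 1093 mod 9 = 4, 1093 mod 19 = 10, 1093 mod 7 = 1.

x ≡ 1093 (mod 9576).


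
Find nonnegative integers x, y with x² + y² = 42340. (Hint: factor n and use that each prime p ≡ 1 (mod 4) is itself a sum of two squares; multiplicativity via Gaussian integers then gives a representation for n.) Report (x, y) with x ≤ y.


Step 1: Factor n = 42340 = 2^2 · 5 · 29 · 73.
Step 2: Check the mod-4 condition on each prime factor: 2 = 2 (special); 5 ≡ 1 (mod 4), exponent 1; 29 ≡ 1 (mod 4), exponent 1; 73 ≡ 1 (mod 4), exponent 1.
All primes ≡ 3 (mod 4) appear to even exponent (or don't appear), so by the two-squares theorem n IS expressible as a sum of two squares.
Step 3: Build a representation. Group n = k² · m with k = 2 and m = 5 · 29 · 73 = 10585 (a product of primes ≡ 1 (mod 4)); a representation of m scales to one of n via (k·x)² + (k·y)² = k²(x² + y²). Each prime p ≡ 1 (mod 4) is itself a sum of two squares; find a² by testing p − a² for a perfect square:
  5: 5 − 1² = 4 = 2² ⇒ 5 = 1² + 2².
  29: 29 − 1² = 28, 29 − 2² = 25 = 5² ⇒ 29 = 2² + 5².
  73: 73 − 1² = 72, 73 − 2² = 69, 73 − 3² = 64 = 8² ⇒ 73 = 3² + 8².
  Combine using the Brahmagupta–Fibonacci identity (a² + b²)(c² + d²) = (ac − bd)² + (ad + bc)² = (ac + bd)² + (ad − bc)²:
  5 · 29 = 145: from (1² + 2²)(2² + 5²), take (1·2 − 2·5, 1·5 + 2·2) = (2 − 10, 5 + 4) = (-8, 9); dropping signs (only squares matter) gives (8, 9); check 8² + 9² = 64 + 81 = 145 ✓.
  145 · 73 = 10585: from (8² + 9²)(3² + 8²), take (8·3 − 9·8, 8·8 + 9·3) = (24 − 72, 64 + 27) = (-48, 91); dropping signs (only squares matter) gives (48, 91); check 48² + 91² = 2304 + 8281 = 10585 ✓.
  Scale by k = 2: (2·48, 2·91) = (96, 182).
Step 4: Order so x ≤ y and verify: 96² + 182² = 9216 + 33124 = 42340 = n. ✓

n = 42340 = 96² + 182² (one valid representation with x ≤ y).


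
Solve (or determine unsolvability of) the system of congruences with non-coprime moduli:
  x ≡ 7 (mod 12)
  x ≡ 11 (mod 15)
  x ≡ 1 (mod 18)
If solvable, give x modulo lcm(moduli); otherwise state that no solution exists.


Moduli 12, 15, 18 are not pairwise coprime, so CRT works modulo lcm(m_i) when all pairwise compatibility conditions hold.
Pairwise compatibility: gcd(m_i, m_j) must divide a_i - a_j for every pair.
Merge one congruence at a time:
  Start: x ≡ 7 (mod 12).
  Combine with x ≡ 11 (mod 15): gcd(12, 15) = 3, and 11 - 7 = 4 is NOT divisible by 3.
    ⇒ system is inconsistent (no integer solution).

No solution (the system is inconsistent).


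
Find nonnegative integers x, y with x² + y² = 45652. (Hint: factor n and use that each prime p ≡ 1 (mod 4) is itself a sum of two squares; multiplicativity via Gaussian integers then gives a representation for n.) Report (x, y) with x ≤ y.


Step 1: Factor n = 45652 = 2^2 · 101 · 113.
Step 2: Check the mod-4 condition on each prime factor: 2 = 2 (special); 101 ≡ 1 (mod 4), exponent 1; 113 ≡ 1 (mod 4), exponent 1.
All primes ≡ 3 (mod 4) appear to even exponent (or don't appear), so by the two-squares theorem n IS expressible as a sum of two squares.
Step 3: Build a representation. Group n = k² · m with k = 2 and m = 101 · 113 = 11413 (a product of primes ≡ 1 (mod 4)); a representation of m scales to one of n via (k·x)² + (k·y)² = k²(x² + y²). Each prime p ≡ 1 (mod 4) is itself a sum of two squares; find a² by testing p − a² for a perfect square:
  101: 101 − 1² = 100 = 10² ⇒ 101 = 1² + 10².
  113: 113 − 1² = 112, 113 − 2² = 109, 113 − 3² = 104, 113 − 4² = 97, 113 − 5² = 88, 113 − 6² = 77, 113 − 7² = 64 = 8² ⇒ 113 = 7² + 8².
  Combine using the Brahmagupta–Fibonacci identity (a² + b²)(c² + d²) = (ac − bd)² + (ad + bc)² = (ac + bd)² + (ad − bc)²:
  101 · 113 = 11413: from (1² + 10²)(7² + 8²), take (1·7 − 10·8, 1·8 + 10·7) = (7 − 80, 8 + 70) = (-73, 78); dropping signs (only squares matter) gives (73, 78); check 73² + 78² = 5329 + 6084 = 11413 ✓.
  Scale by k = 2: (2·73, 2·78) = (146, 156).
Step 4: Order so x ≤ y and verify: 146² + 156² = 21316 + 24336 = 45652 = n. ✓

n = 45652 = 146² + 156² (one valid representation with x ≤ y).


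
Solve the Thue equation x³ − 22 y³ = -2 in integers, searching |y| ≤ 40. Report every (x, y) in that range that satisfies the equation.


The equation is x³ - 22y³ = -2. For fixed y, x³ = 22·y³ − 2, so a solution requires the RHS to be a perfect cube.
Strategy: iterate y from -40 to 40, compute RHS = 22·y³ − 2, and check whether it is a (positive or negative) perfect cube.
Check small values of y:
  y = 0: RHS = -2 is not a perfect cube.
  y = 1: RHS = 20 is not a perfect cube.
  y = -1: RHS = -24 is not a perfect cube.
  y = 2: RHS = 174 is not a perfect cube.
  y = -2: RHS = -178 is not a perfect cube.
  y = 3: RHS = 592 is not a perfect cube.
  y = -3: RHS = -596 is not a perfect cube.
Continuing the search up to |y| = 40 finds no solutions either.
No (x, y) in the scanned range satisfies the equation.

No integer solutions with |y| ≤ 40.


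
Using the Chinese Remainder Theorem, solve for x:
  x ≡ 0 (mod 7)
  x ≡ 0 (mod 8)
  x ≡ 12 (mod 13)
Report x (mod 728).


Moduli 7, 8, 13 are pairwise coprime; by CRT there is a unique solution modulo M = 7 · 8 · 13 = 728.
Solve pairwise, accumulating the modulus:
  Start with x ≡ 0 (mod 7).
  Combine with x ≡ 0 (mod 8): since gcd(7, 8) = 1, we get a unique residue mod 56.
    Write x = 0 + 7·t and substitute into x ≡ 0 (mod 8): 7·t ≡ 0 − 0 = 0 (mod 8).
    The inverse of 7 mod 8 is 7 (since 7·7 = 49 = 6·8 + 1), so t ≡ 7·0 = 0 ≡ 0 (mod 8).
    Then x = 0 + 7·0 = 0, valid modulo lcm(7, 8) = 56: x ≡ 0 (mod 56).
  Combine with x ≡ 12 (mod 13): since gcd(56, 13) = 1, we get a unique residue mod 728.
    Write x = 0 + 56·t and substitute into x ≡ 12 (mod 13): 56·t ≡ 12 − 0 = 12 (mod 13).
    Reduce coefficients mod 13: 4·t ≡ 12 (mod 13).
    The inverse of 4 mod 13 is 10 (since 4·10 = 40 = 3·13 + 1), so t ≡ 10·12 = 120 ≡ 3 (mod 13).
    Then x = 0 + 56·3 = 168, valid modulo lcm(56, 13) = 728: x ≡ 168 (mod 728).
Verify: 168 mod 7 = 0 ✓, 168 mod 8 = 0 ✓, 168 mod 13 = 12 ✓.

x ≡ 168 (mod 728).


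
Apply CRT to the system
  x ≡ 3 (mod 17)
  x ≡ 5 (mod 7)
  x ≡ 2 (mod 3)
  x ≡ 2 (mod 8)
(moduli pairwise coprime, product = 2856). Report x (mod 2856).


Product of moduli M = 17 · 7 · 3 · 8 = 2856.
Merge one congruence at a time:
  Start: x ≡ 3 (mod 17).
  Combine with x ≡ 5 (mod 7); new modulus lcm = 119.
    Write x = 3 + 17·t and substitute into x ≡ 5 (mod 7): 17·t ≡ 5 − 3 = 2 (mod 7).
    Reduce coefficients mod 7: 3·t ≡ 2 (mod 7).
    The inverse of 3 mod 7 is 5 (since 3·5 = 15 = 2·7 + 1), so t ≡ 5·2 = 10 ≡ 3 (mod 7).
    Then x = 3 + 17·3 = 54, valid modulo lcm(17, 7) = 119: x ≡ 54 (mod 119).
  Combine with x ≡ 2 (mod 3); new modulus lcm = 357.
    Write x = 54 + 119·t and substitute into x ≡ 2 (mod 3): 119·t ≡ 2 − 54 = -52 (mod 3).
    Reduce coefficients mod 3: 2·t ≡ 2 (mod 3).
    The inverse of 2 mod 3 is 2 (since 2·2 = 4 = 1·3 + 1), so t ≡ 2·2 = 4 ≡ 1 (mod 3).
    Then x = 54 + 119·1 = 173, valid modulo lcm(119, 3) = 357: x ≡ 173 (mod 357).
  Combine with x ≡ 2 (mod 8); new modulus lcm = 2856.
    Write x = 173 + 357·t and substitute into x ≡ 2 (mod 8): 357·t ≡ 2 − 173 = -171 (mod 8).
    Reduce coefficients mod 8: 5·t ≡ 5 (mod 8).
    The inverse of 5 mod 8 is 5 (since 5·5 = 25 = 3·8 + 1), so t ≡ 5·5 = 25 ≡ 1 (mod 8).
    Then x = 173 + 357·1 = 530, valid modulo lcm(357, 8) = 2856: x ≡ 530 (mod 2856).
Verify against each original: 530 mod 17 = 3, 530 mod 7 = 5, 530 mod 3 = 2, 530 mod 8 = 2.

x ≡ 530 (mod 2856).


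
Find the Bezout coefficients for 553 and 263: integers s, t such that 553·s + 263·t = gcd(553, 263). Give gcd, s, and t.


Euclidean algorithm on (553, 263) — divide until remainder is 0:
  553 = 2 · 263 + 27
  263 = 9 · 27 + 20
  27 = 1 · 20 + 7
  20 = 2 · 7 + 6
  7 = 1 · 6 + 1
  6 = 6 · 1 + 0
gcd(553, 263) = 1.
Track Bezout coefficients alongside the remainders: start with r₀ = 553 = a·1 + b·0 (s = 1, t = 0) and r₁ = 263 = a·0 + b·1 (s = 0, t = 1); each new remainder r_{k+1} = r_{k-1} − q_k·r_k inherits s_{k+1} = s_{k-1} − q_k·s_k, t_{k+1} = t_{k-1} − q_k·t_k, so r_k = a·s_k + b·t_k at every step:
  q = 2: r = 27, s = 1 − 2·0 = 1, t = 0 − 2·1 = -2  (check: 553·1 + 263·(-2) = 27)
  q = 9: r = 20, s = 0 − 9·1 = -9, t = 1 − 9·(-2) = 19  (check: 553·(-9) + 263·19 = 20)
  q = 1: r = 7, s = 1 − 1·(-9) = 10, t = -2 − 1·19 = -21  (check: 553·10 + 263·(-21) = 7)
  q = 2: r = 6, s = -9 − 2·10 = -29, t = 19 − 2·(-21) = 61  (check: 553·(-29) + 263·61 = 6)
  q = 1: r = 1, s = 10 − 1·(-29) = 39, t = -21 − 1·61 = -82  (check: 553·39 + 263·(-82) = 1)
The row with r = 1 (the gcd) gives the Bezout coefficients s = 39, t = -82.
Result: 553 · (39) + 263 · (-82) = 1.

gcd(553, 263) = 1; s = 39, t = -82 (check: 553·39 + 263·(-82) = 1).


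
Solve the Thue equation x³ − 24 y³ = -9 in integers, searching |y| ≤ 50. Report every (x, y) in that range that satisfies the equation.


The equation is x³ - 24y³ = -9. For fixed y, x³ = 24·y³ − 9, so a solution requires the RHS to be a perfect cube.
Strategy: iterate y from -50 to 50, compute RHS = 24·y³ − 9, and check whether it is a (positive or negative) perfect cube.
Check small values of y:
  y = 0: RHS = -9 is not a perfect cube.
  y = 1: RHS = 15 is not a perfect cube.
  y = -1: RHS = -33 is not a perfect cube.
  y = 2: RHS = 183 is not a perfect cube.
  y = -2: RHS = -201 is not a perfect cube.
  y = 3: RHS = 639 is not a perfect cube.
  y = -3: RHS = -657 is not a perfect cube.
Continuing the search up to |y| = 50 finds no solutions either.
No (x, y) in the scanned range satisfies the equation.

No integer solutions with |y| ≤ 50.


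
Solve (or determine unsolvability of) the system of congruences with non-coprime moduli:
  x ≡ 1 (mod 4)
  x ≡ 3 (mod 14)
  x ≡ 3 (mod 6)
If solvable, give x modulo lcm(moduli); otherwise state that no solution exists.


Moduli 4, 14, 6 are not pairwise coprime, so CRT works modulo lcm(m_i) when all pairwise compatibility conditions hold.
Pairwise compatibility: gcd(m_i, m_j) must divide a_i - a_j for every pair.
Merge one congruence at a time:
  Start: x ≡ 1 (mod 4).
  Combine with x ≡ 3 (mod 14): gcd(4, 14) = 2; 3 - 1 = 2, which IS divisible by 2, so compatible.
    Write x = 1 + 4·t and substitute into x ≡ 3 (mod 14): 4·t ≡ 3 − 1 = 2 (mod 14).
    Divide the congruence (and modulus) by g = 2: 2·t ≡ 1 (mod 7).
    The inverse of 2 mod 7 is 4 (since 2·4 = 8 = 1·7 + 1), so t ≡ 4·1 = 4 ≡ 4 (mod 7).
    Then x = 1 + 4·4 = 17, valid modulo lcm(4, 14) = 28: x ≡ 17 (mod 28).
  Combine with x ≡ 3 (mod 6): gcd(28, 6) = 2; 3 - 17 = -14, which IS divisible by 2, so compatible.
    Write x = 17 + 28·t and substitute into x ≡ 3 (mod 6): 28·t ≡ 3 − 17 = -14 (mod 6).
    Divide the congruence (and modulus) by g = 2: 14·t ≡ -7 (mod 3).
    Reduce coefficients mod 3: 2·t ≡ 2 (mod 3).
    The inverse of 2 mod 3 is 2 (since 2·2 = 4 = 1·3 + 1), so t ≡ 2·2 = 4 ≡ 1 (mod 3).
    Then x = 17 + 28·1 = 45, valid modulo lcm(28, 6) = 84: x ≡ 45 (mod 84).
Verify: 45 mod 4 = 1, 45 mod 14 = 3, 45 mod 6 = 3.

x ≡ 45 (mod 84).


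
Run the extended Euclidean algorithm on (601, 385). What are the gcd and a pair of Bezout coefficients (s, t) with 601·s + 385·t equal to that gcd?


Euclidean algorithm on (601, 385) — divide until remainder is 0:
  601 = 1 · 385 + 216
  385 = 1 · 216 + 169
  216 = 1 · 169 + 47
  169 = 3 · 47 + 28
  47 = 1 · 28 + 19
  28 = 1 · 19 + 9
  19 = 2 · 9 + 1
  9 = 9 · 1 + 0
gcd(601, 385) = 1.
Track Bezout coefficients alongside the remainders: start with r₀ = 601 = a·1 + b·0 (s = 1, t = 0) and r₁ = 385 = a·0 + b·1 (s = 0, t = 1); each new remainder r_{k+1} = r_{k-1} − q_k·r_k inherits s_{k+1} = s_{k-1} − q_k·s_k, t_{k+1} = t_{k-1} − q_k·t_k, so r_k = a·s_k + b·t_k at every step:
  q = 1: r = 216, s = 1 − 1·0 = 1, t = 0 − 1·1 = -1  (check: 601·1 + 385·(-1) = 216)
  q = 1: r = 169, s = 0 − 1·1 = -1, t = 1 − 1·(-1) = 2  (check: 601·(-1) + 385·2 = 169)
  q = 1: r = 47, s = 1 − 1·(-1) = 2, t = -1 − 1·2 = -3  (check: 601·2 + 385·(-3) = 47)
  q = 3: r = 28, s = -1 − 3·2 = -7, t = 2 − 3·(-3) = 11  (check: 601·(-7) + 385·11 = 28)
  q = 1: r = 19, s = 2 − 1·(-7) = 9, t = -3 − 1·11 = -14  (check: 601·9 + 385·(-14) = 19)
  q = 1: r = 9, s = -7 − 1·9 = -16, t = 11 − 1·(-14) = 25  (check: 601·(-16) + 385·25 = 9)
  q = 2: r = 1, s = 9 − 2·(-16) = 41, t = -14 − 2·25 = -64  (check: 601·41 + 385·(-64) = 1)
The row with r = 1 (the gcd) gives the Bezout coefficients s = 41, t = -64.
Result: 601 · (41) + 385 · (-64) = 1.

gcd(601, 385) = 1; s = 41, t = -64 (check: 601·41 + 385·(-64) = 1).


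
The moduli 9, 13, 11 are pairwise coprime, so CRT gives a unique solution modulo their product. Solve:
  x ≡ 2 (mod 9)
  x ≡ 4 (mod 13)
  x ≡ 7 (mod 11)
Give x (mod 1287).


Moduli 9, 13, 11 are pairwise coprime; by CRT there is a unique solution modulo M = 9 · 13 · 11 = 1287.
Solve pairwise, accumulating the modulus:
  Start with x ≡ 2 (mod 9).
  Combine with x ≡ 4 (mod 13): since gcd(9, 13) = 1, we get a unique residue mod 117.
    Write x = 2 + 9·t and substitute into x ≡ 4 (mod 13): 9·t ≡ 4 − 2 = 2 (mod 13).
    The inverse of 9 mod 13 is 3 (since 9·3 = 27 = 2·13 + 1), so t ≡ 3·2 = 6 ≡ 6 (mod 13).
    Then x = 2 + 9·6 = 56, valid modulo lcm(9, 13) = 117: x ≡ 56 (mod 117).
  Combine with x ≡ 7 (mod 11): since gcd(117, 11) = 1, we get a unique residue mod 1287.
    Write x = 56 + 117·t and substitute into x ≡ 7 (mod 11): 117·t ≡ 7 − 56 = -49 (mod 11).
    Reduce coefficients mod 11: 7·t ≡ 6 (mod 11).
    The inverse of 7 mod 11 is 8 (since 7·8 = 56 = 5·11 + 1), so t ≡ 8·6 = 48 ≡ 4 (mod 11).
    Then x = 56 + 117·4 = 524, valid modulo lcm(117, 11) = 1287: x ≡ 524 (mod 1287).
Verify: 524 mod 9 = 2 ✓, 524 mod 13 = 4 ✓, 524 mod 11 = 7 ✓.

x ≡ 524 (mod 1287).


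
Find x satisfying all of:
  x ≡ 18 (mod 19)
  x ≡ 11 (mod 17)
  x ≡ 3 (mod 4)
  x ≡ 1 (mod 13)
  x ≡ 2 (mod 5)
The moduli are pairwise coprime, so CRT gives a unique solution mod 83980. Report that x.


Product of moduli M = 19 · 17 · 4 · 13 · 5 = 83980.
Merge one congruence at a time:
  Start: x ≡ 18 (mod 19).
  Combine with x ≡ 11 (mod 17); new modulus lcm = 323.
    Write x = 18 + 19·t and substitute into x ≡ 11 (mod 17): 19·t ≡ 11 − 18 = -7 (mod 17).
    Reduce coefficients mod 17: 2·t ≡ 10 (mod 17).
    The inverse of 2 mod 17 is 9 (since 2·9 = 18 = 1·17 + 1), so t ≡ 9·10 = 90 ≡ 5 (mod 17).
    Then x = 18 + 19·5 = 113, valid modulo lcm(19, 17) = 323: x ≡ 113 (mod 323).
  Combine with x ≡ 3 (mod 4); new modulus lcm = 1292.
    Write x = 113 + 323·t and substitute into x ≡ 3 (mod 4): 323·t ≡ 3 − 113 = -110 (mod 4).
    Reduce coefficients mod 4: 3·t ≡ 2 (mod 4).
    The inverse of 3 mod 4 is 3 (since 3·3 = 9 = 2·4 + 1), so t ≡ 3·2 = 6 ≡ 2 (mod 4).
    Then x = 113 + 323·2 = 759, valid modulo lcm(323, 4) = 1292: x ≡ 759 (mod 1292).
  Combine with x ≡ 1 (mod 13); new modulus lcm = 16796.
    Write x = 759 + 1292·t and substitute into x ≡ 1 (mod 13): 1292·t ≡ 1 − 759 = -758 (mod 13).
    Reduce coefficients mod 13: 5·t ≡ 9 (mod 13).
    The inverse of 5 mod 13 is 8 (since 5·8 = 40 = 3·13 + 1), so t ≡ 8·9 = 72 ≡ 7 (mod 13).
    Then x = 759 + 1292·7 = 9803, valid modulo lcm(1292, 13) = 16796: x ≡ 9803 (mod 16796).
  Combine with x ≡ 2 (mod 5); new modulus lcm = 83980.
    Write x = 9803 + 16796·t and substitute into x ≡ 2 (mod 5): 16796·t ≡ 2 − 9803 = -9801 (mod 5).
    Reduce coefficients mod 5: 1·t ≡ 4 (mod 5).
    So t ≡ 4 (mod 5).
    Then x = 9803 + 16796·4 = 76987, valid modulo lcm(16796, 5) = 83980: x ≡ 76987 (mod 83980).
Verify against each original: 76987 mod 19 = 18, 76987 mod 17 = 11, 76987 mod 4 = 3, 76987 mod 13 = 1, 76987 mod 5 = 2.

x ≡ 76987 (mod 83980).


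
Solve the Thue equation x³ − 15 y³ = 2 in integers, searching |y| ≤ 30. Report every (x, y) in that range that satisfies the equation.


The equation is x³ - 15y³ = 2. For fixed y, x³ = 15·y³ + 2, so a solution requires the RHS to be a perfect cube.
Strategy: iterate y from -30 to 30, compute RHS = 15·y³ + 2, and check whether it is a (positive or negative) perfect cube.
Check small values of y:
  y = 0: RHS = 2 is not a perfect cube.
  y = 1: RHS = 17 is not a perfect cube.
  y = -1: RHS = -13 is not a perfect cube.
  y = 2: RHS = 122 is not a perfect cube.
  y = -2: RHS = -118 is not a perfect cube.
  y = 3: RHS = 407 is not a perfect cube.
  y = -3: RHS = -403 is not a perfect cube.
Continuing the search up to |y| = 30 finds no solutions either.
No (x, y) in the scanned range satisfies the equation.

No integer solutions with |y| ≤ 30.


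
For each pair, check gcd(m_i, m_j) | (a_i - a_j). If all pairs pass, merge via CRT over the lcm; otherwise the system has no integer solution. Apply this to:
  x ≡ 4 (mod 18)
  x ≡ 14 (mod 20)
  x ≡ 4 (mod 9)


Moduli 18, 20, 9 are not pairwise coprime, so CRT works modulo lcm(m_i) when all pairwise compatibility conditions hold.
Pairwise compatibility: gcd(m_i, m_j) must divide a_i - a_j for every pair.
Merge one congruence at a time:
  Start: x ≡ 4 (mod 18).
  Combine with x ≡ 14 (mod 20): gcd(18, 20) = 2; 14 - 4 = 10, which IS divisible by 2, so compatible.
    Write x = 4 + 18·t and substitute into x ≡ 14 (mod 20): 18·t ≡ 14 − 4 = 10 (mod 20).
    Divide the congruence (and modulus) by g = 2: 9·t ≡ 5 (mod 10).
    The inverse of 9 mod 10 is 9 (since 9·9 = 81 = 8·10 + 1), so t ≡ 9·5 = 45 ≡ 5 (mod 10).
    Then x = 4 + 18·5 = 94, valid modulo lcm(18, 20) = 180: x ≡ 94 (mod 180).
  Combine with x ≡ 4 (mod 9): gcd(180, 9) = 9; 4 - 94 = -90, which IS divisible by 9, so compatible.
    Write x = 94 + 180·t and substitute into x ≡ 4 (mod 9): 180·t ≡ 4 − 94 = -90 (mod 9).
    Divide the congruence (and modulus) by g = 9: 20·t ≡ -10 (mod 1).
    Modulo 1 every t works; take t = 0.
    Then x = 94 + 180·0 = 94, valid modulo lcm(180, 9) = 180: x ≡ 94 (mod 180).
Verify: 94 mod 18 = 4, 94 mod 20 = 14, 94 mod 9 = 4.

x ≡ 94 (mod 180).


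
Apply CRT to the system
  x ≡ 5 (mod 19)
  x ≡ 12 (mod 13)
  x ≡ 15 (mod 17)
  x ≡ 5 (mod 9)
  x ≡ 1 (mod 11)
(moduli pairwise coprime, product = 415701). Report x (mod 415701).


Product of moduli M = 19 · 13 · 17 · 9 · 11 = 415701.
Merge one congruence at a time:
  Start: x ≡ 5 (mod 19).
  Combine with x ≡ 12 (mod 13); new modulus lcm = 247.
    Write x = 5 + 19·t and substitute into x ≡ 12 (mod 13): 19·t ≡ 12 − 5 = 7 (mod 13).
    Reduce coefficients mod 13: 6·t ≡ 7 (mod 13).
    The inverse of 6 mod 13 is 11 (since 6·11 = 66 = 5·13 + 1), so t ≡ 11·7 = 77 ≡ 12 (mod 13).
    Then x = 5 + 19·12 = 233, valid modulo lcm(19, 13) = 247: x ≡ 233 (mod 247).
  Combine with x ≡ 15 (mod 17); new modulus lcm = 4199.
    Write x = 233 + 247·t and substitute into x ≡ 15 (mod 17): 247·t ≡ 15 − 233 = -218 (mod 17).
    Reduce coefficients mod 17: 9·t ≡ 3 (mod 17).
    The inverse of 9 mod 17 is 2 (since 9·2 = 18 = 1·17 + 1), so t ≡ 2·3 = 6 ≡ 6 (mod 17).
    Then x = 233 + 247·6 = 1715, valid modulo lcm(247, 17) = 4199: x ≡ 1715 (mod 4199).
  Combine with x ≡ 5 (mod 9); new modulus lcm = 37791.
    Write x = 1715 + 4199·t and substitute into x ≡ 5 (mod 9): 4199·t ≡ 5 − 1715 = -1710 (mod 9).
    Reduce coefficients mod 9: 5·t ≡ 0 (mod 9).
    The inverse of 5 mod 9 is 2 (since 5·2 = 10 = 1·9 + 1), so t ≡ 2·0 = 0 ≡ 0 (mod 9).
    Then x = 1715 + 4199·0 = 1715, valid modulo lcm(4199, 9) = 37791: x ≡ 1715 (mod 37791).
  Combine with x ≡ 1 (mod 11); new modulus lcm = 415701.
    Write x = 1715 + 37791·t and substitute into x ≡ 1 (mod 11): 37791·t ≡ 1 − 1715 = -1714 (mod 11).
    Reduce coefficients mod 11: 6·t ≡ 2 (mod 11).
    The inverse of 6 mod 11 is 2 (since 6·2 = 12 = 1·11 + 1), so t ≡ 2·2 = 4 ≡ 4 (mod 11).
    Then x = 1715 + 37791·4 = 152879, valid modulo lcm(37791, 11) = 415701: x ≡ 152879 (mod 415701).
Verify against each original: 152879 mod 19 = 5, 152879 mod 13 = 12, 152879 mod 17 = 15, 152879 mod 9 = 5, 152879 mod 11 = 1.

x ≡ 152879 (mod 415701).


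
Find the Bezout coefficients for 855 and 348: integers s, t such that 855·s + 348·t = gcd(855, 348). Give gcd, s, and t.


Euclidean algorithm on (855, 348) — divide until remainder is 0:
  855 = 2 · 348 + 159
  348 = 2 · 159 + 30
  159 = 5 · 30 + 9
  30 = 3 · 9 + 3
  9 = 3 · 3 + 0
gcd(855, 348) = 3.
Track Bezout coefficients alongside the remainders: start with r₀ = 855 = a·1 + b·0 (s = 1, t = 0) and r₁ = 348 = a·0 + b·1 (s = 0, t = 1); each new remainder r_{k+1} = r_{k-1} − q_k·r_k inherits s_{k+1} = s_{k-1} − q_k·s_k, t_{k+1} = t_{k-1} − q_k·t_k, so r_k = a·s_k + b·t_k at every step:
  q = 2: r = 159, s = 1 − 2·0 = 1, t = 0 − 2·1 = -2  (check: 855·1 + 348·(-2) = 159)
  q = 2: r = 30, s = 0 − 2·1 = -2, t = 1 − 2·(-2) = 5  (check: 855·(-2) + 348·5 = 30)
  q = 5: r = 9, s = 1 − 5·(-2) = 11, t = -2 − 5·5 = -27  (check: 855·11 + 348·(-27) = 9)
  q = 3: r = 3, s = -2 − 3·11 = -35, t = 5 − 3·(-27) = 86  (check: 855·(-35) + 348·86 = 3)
The row with r = 3 (the gcd) gives the Bezout coefficients s = -35, t = 86.
Result: 855 · (-35) + 348 · (86) = 3.

gcd(855, 348) = 3; s = -35, t = 86 (check: 855·(-35) + 348·86 = 3).


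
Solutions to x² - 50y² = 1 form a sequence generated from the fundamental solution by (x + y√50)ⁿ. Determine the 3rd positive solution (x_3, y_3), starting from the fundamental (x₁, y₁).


Step 1: Find the fundamental solution (x₁, y₁) of x² - 50y² = 1.
  Expand √50 as a continued fraction. a₀ = ⌊√50⌋ = 7; iterate m_{k+1} = d_k·a_k − m_k, d_{k+1} = (50 − m_{k+1}²)/d_k, a_{k+1} = ⌊(a₀ + m_{k+1})/d_{k+1}⌋ (starting m₀ = 0, d₀ = 1), with convergents p_k = a_k·p_{k-1} + p_{k-2}, q_k = a_k·q_{k-1} + q_{k-2} (p₋₁ = 1, q₋₁ = 0):
  k = 0: a₀ = 7; p₀/q₀ = 7/1; p₀² − 50·q₀² = 49 − 50 = -1.
  k = 1: m = 7, d = 1, a = ⌊(7 + 7)/1⌋ = 14; p/q = (14·7 + 1)/(14·1 + 0) = 99/14; p² − 50·q² = 9801 − 9800 = 1.
  The first convergent with p² − 50·q² = 1 gives the fundamental solution (x₁, y₁) = (99, 14).
Step 2: Apply the recurrence (x_{n+1}, y_{n+1}) = (x₁x_n + 50y₁y_n, x₁y_n + y₁x_n) repeatedly.
  From (x_1, y_1) = (99, 14): x_2 = 99·99 + 50·14·14 = 19601; y_2 = 99·14 + 14·99 = 2772.
  From (x_2, y_2) = (19601, 2772): x_3 = 99·19601 + 50·14·2772 = 3880899; y_3 = 99·2772 + 14·19601 = 548842.
Step 3: Verify x_3² - 50·y_3² = 15061377048201 - 15061377048200 = 1 (should be 1). ✓

(x_1, y_1) = (99, 14); (x_3, y_3) = (3880899, 548842).


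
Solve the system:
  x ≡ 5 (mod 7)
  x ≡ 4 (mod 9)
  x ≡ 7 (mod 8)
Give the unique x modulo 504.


Moduli 7, 9, 8 are pairwise coprime; by CRT there is a unique solution modulo M = 7 · 9 · 8 = 504.
Solve pairwise, accumulating the modulus:
  Start with x ≡ 5 (mod 7).
  Combine with x ≡ 4 (mod 9): since gcd(7, 9) = 1, we get a unique residue mod 63.
    Write x = 5 + 7·t and substitute into x ≡ 4 (mod 9): 7·t ≡ 4 − 5 = -1 (mod 9).
    Reduce coefficients mod 9: 7·t ≡ 8 (mod 9).
    The inverse of 7 mod 9 is 4 (since 7·4 = 28 = 3·9 + 1), so t ≡ 4·8 = 32 ≡ 5 (mod 9).
    Then x = 5 + 7·5 = 40, valid modulo lcm(7, 9) = 63: x ≡ 40 (mod 63).
  Combine with x ≡ 7 (mod 8): since gcd(63, 8) = 1, we get a unique residue mod 504.
    Write x = 40 + 63·t and substitute into x ≡ 7 (mod 8): 63·t ≡ 7 − 40 = -33 (mod 8).
    Reduce coefficients mod 8: 7·t ≡ 7 (mod 8).
    The inverse of 7 mod 8 is 7 (since 7·7 = 49 = 6·8 + 1), so t ≡ 7·7 = 49 ≡ 1 (mod 8).
    Then x = 40 + 63·1 = 103, valid modulo lcm(63, 8) = 504: x ≡ 103 (mod 504).
Verify: 103 mod 7 = 5 ✓, 103 mod 9 = 4 ✓, 103 mod 8 = 7 ✓.

x ≡ 103 (mod 504).


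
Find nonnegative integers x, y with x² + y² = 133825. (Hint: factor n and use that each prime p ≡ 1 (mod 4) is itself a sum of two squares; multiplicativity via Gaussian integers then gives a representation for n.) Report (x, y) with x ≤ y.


Step 1: Factor n = 133825 = 5^2 · 53 · 101.
Step 2: Check the mod-4 condition on each prime factor: 5 ≡ 1 (mod 4), exponent 2; 53 ≡ 1 (mod 4), exponent 1; 101 ≡ 1 (mod 4), exponent 1.
All primes ≡ 3 (mod 4) appear to even exponent (or don't appear), so by the two-squares theorem n IS expressible as a sum of two squares.
Step 3: Build a representation. Group n = k² · m with k = 5 and m = 53 · 101 = 5353 (a product of primes ≡ 1 (mod 4)); a representation of m scales to one of n via (k·x)² + (k·y)² = k²(x² + y²). Each prime p ≡ 1 (mod 4) is itself a sum of two squares; find a² by testing p − a² for a perfect square:
  53: 53 − 1² = 52, 53 − 2² = 49 = 7² ⇒ 53 = 2² + 7².
  101: 101 − 1² = 100 = 10² ⇒ 101 = 1² + 10².
  Combine using the Brahmagupta–Fibonacci identity (a² + b²)(c² + d²) = (ac − bd)² + (ad + bc)² = (ac + bd)² + (ad − bc)²:
  53 · 101 = 5353: from (2² + 7²)(1² + 10²), take (2·1 − 7·10, 2·10 + 7·1) = (2 − 70, 20 + 7) = (-68, 27); dropping signs (only squares matter) gives (68, 27); check 68² + 27² = 4624 + 729 = 5353 ✓.
  Scale by k = 5: (5·68, 5·27) = (340, 135).
Step 4: Order so x ≤ y and verify: 135² + 340² = 18225 + 115600 = 133825 = n. ✓

n = 133825 = 135² + 340² (one valid representation with x ≤ y).


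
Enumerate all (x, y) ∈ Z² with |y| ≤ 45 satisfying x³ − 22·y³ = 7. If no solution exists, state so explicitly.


The equation is x³ - 22y³ = 7. For fixed y, x³ = 22·y³ + 7, so a solution requires the RHS to be a perfect cube.
Strategy: iterate y from -45 to 45, compute RHS = 22·y³ + 7, and check whether it is a (positive or negative) perfect cube.
Check small values of y:
  y = 0: RHS = 7 is not a perfect cube.
  y = 1: RHS = 29 is not a perfect cube.
  y = -1: RHS = -15 is not a perfect cube.
  y = 2: RHS = 183 is not a perfect cube.
  y = -2: RHS = -169 is not a perfect cube.
  y = 3: RHS = 601 is not a perfect cube.
  y = -3: RHS = -587 is not a perfect cube.
Continuing the search up to |y| = 45 finds no solutions either.
No (x, y) in the scanned range satisfies the equation.

No integer solutions with |y| ≤ 45.


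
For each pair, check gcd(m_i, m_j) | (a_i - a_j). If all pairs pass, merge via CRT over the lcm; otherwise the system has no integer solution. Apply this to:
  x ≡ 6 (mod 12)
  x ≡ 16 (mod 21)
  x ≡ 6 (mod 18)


Moduli 12, 21, 18 are not pairwise coprime, so CRT works modulo lcm(m_i) when all pairwise compatibility conditions hold.
Pairwise compatibility: gcd(m_i, m_j) must divide a_i - a_j for every pair.
Merge one congruence at a time:
  Start: x ≡ 6 (mod 12).
  Combine with x ≡ 16 (mod 21): gcd(12, 21) = 3, and 16 - 6 = 10 is NOT divisible by 3.
    ⇒ system is inconsistent (no integer solution).

No solution (the system is inconsistent).


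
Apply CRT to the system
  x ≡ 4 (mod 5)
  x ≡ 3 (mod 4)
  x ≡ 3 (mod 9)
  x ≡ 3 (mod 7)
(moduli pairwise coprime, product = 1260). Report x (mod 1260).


Product of moduli M = 5 · 4 · 9 · 7 = 1260.
Merge one congruence at a time:
  Start: x ≡ 4 (mod 5).
  Combine with x ≡ 3 (mod 4); new modulus lcm = 20.
    Write x = 4 + 5·t and substitute into x ≡ 3 (mod 4): 5·t ≡ 3 − 4 = -1 (mod 4).
    Reduce coefficients mod 4: 1·t ≡ 3 (mod 4).
    So t ≡ 3 (mod 4).
    Then x = 4 + 5·3 = 19, valid modulo lcm(5, 4) = 20: x ≡ 19 (mod 20).
  Combine with x ≡ 3 (mod 9); new modulus lcm = 180.
    Write x = 19 + 20·t and substitute into x ≡ 3 (mod 9): 20·t ≡ 3 − 19 = -16 (mod 9).
    Reduce coefficients mod 9: 2·t ≡ 2 (mod 9).
    The inverse of 2 mod 9 is 5 (since 2·5 = 10 = 1·9 + 1), so t ≡ 5·2 = 10 ≡ 1 (mod 9).
    Then x = 19 + 20·1 = 39, valid modulo lcm(20, 9) = 180: x ≡ 39 (mod 180).
  Combine with x ≡ 3 (mod 7); new modulus lcm = 1260.
    Write x = 39 + 180·t and substitute into x ≡ 3 (mod 7): 180·t ≡ 3 − 39 = -36 (mod 7).
    Reduce coefficients mod 7: 5·t ≡ 6 (mod 7).
    The inverse of 5 mod 7 is 3 (since 5·3 = 15 = 2·7 + 1), so t ≡ 3·6 = 18 ≡ 4 (mod 7).
    Then x = 39 + 180·4 = 759, valid modulo lcm(180, 7) = 1260: x ≡ 759 (mod 1260).
Verify against each original: 759 mod 5 = 4, 759 mod 4 = 3, 759 mod 9 = 3, 759 mod 7 = 3.

x ≡ 759 (mod 1260).


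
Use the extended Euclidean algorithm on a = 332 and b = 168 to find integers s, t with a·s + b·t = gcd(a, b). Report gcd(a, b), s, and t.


Euclidean algorithm on (332, 168) — divide until remainder is 0:
  332 = 1 · 168 + 164
  168 = 1 · 164 + 4
  164 = 41 · 4 + 0
gcd(332, 168) = 4.
Track Bezout coefficients alongside the remainders: start with r₀ = 332 = a·1 + b·0 (s = 1, t = 0) and r₁ = 168 = a·0 + b·1 (s = 0, t = 1); each new remainder r_{k+1} = r_{k-1} − q_k·r_k inherits s_{k+1} = s_{k-1} − q_k·s_k, t_{k+1} = t_{k-1} − q_k·t_k, so r_k = a·s_k + b·t_k at every step:
  q = 1: r = 164, s = 1 − 1·0 = 1, t = 0 − 1·1 = -1  (check: 332·1 + 168·(-1) = 164)
  q = 1: r = 4, s = 0 − 1·1 = -1, t = 1 − 1·(-1) = 2  (check: 332·(-1) + 168·2 = 4)
The row with r = 4 (the gcd) gives the Bezout coefficients s = -1, t = 2.
Result: 332 · (-1) + 168 · (2) = 4.

gcd(332, 168) = 4; s = -1, t = 2 (check: 332·(-1) + 168·2 = 4).


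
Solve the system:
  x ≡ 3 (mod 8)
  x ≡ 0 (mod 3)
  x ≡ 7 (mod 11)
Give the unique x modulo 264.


Moduli 8, 3, 11 are pairwise coprime; by CRT there is a unique solution modulo M = 8 · 3 · 11 = 264.
Solve pairwise, accumulating the modulus:
  Start with x ≡ 3 (mod 8).
  Combine with x ≡ 0 (mod 3): since gcd(8, 3) = 1, we get a unique residue mod 24.
    Write x = 3 + 8·t and substitute into x ≡ 0 (mod 3): 8·t ≡ 0 − 3 = -3 (mod 3).
    Reduce coefficients mod 3: 2·t ≡ 0 (mod 3).
    The inverse of 2 mod 3 is 2 (since 2·2 = 4 = 1·3 + 1), so t ≡ 2·0 = 0 ≡ 0 (mod 3).
    Then x = 3 + 8·0 = 3, valid modulo lcm(8, 3) = 24: x ≡ 3 (mod 24).
  Combine with x ≡ 7 (mod 11): since gcd(24, 11) = 1, we get a unique residue mod 264.
    Write x = 3 + 24·t and substitute into x ≡ 7 (mod 11): 24·t ≡ 7 − 3 = 4 (mod 11).
    Reduce coefficients mod 11: 2·t ≡ 4 (mod 11).
    The inverse of 2 mod 11 is 6 (since 2·6 = 12 = 1·11 + 1), so t ≡ 6·4 = 24 ≡ 2 (mod 11).
    Then x = 3 + 24·2 = 51, valid modulo lcm(24, 11) = 264: x ≡ 51 (mod 264).
Verify: 51 mod 8 = 3 ✓, 51 mod 3 = 0 ✓, 51 mod 11 = 7 ✓.

x ≡ 51 (mod 264).


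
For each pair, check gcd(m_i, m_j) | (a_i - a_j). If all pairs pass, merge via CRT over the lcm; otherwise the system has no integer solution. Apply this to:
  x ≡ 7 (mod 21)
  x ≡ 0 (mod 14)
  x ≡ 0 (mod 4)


Moduli 21, 14, 4 are not pairwise coprime, so CRT works modulo lcm(m_i) when all pairwise compatibility conditions hold.
Pairwise compatibility: gcd(m_i, m_j) must divide a_i - a_j for every pair.
Merge one congruence at a time:
  Start: x ≡ 7 (mod 21).
  Combine with x ≡ 0 (mod 14): gcd(21, 14) = 7; 0 - 7 = -7, which IS divisible by 7, so compatible.
    Write x = 7 + 21·t and substitute into x ≡ 0 (mod 14): 21·t ≡ 0 − 7 = -7 (mod 14).
    Divide the congruence (and modulus) by g = 7: 3·t ≡ -1 (mod 2).
    Reduce coefficients mod 2: 1·t ≡ 1 (mod 2).
    So t ≡ 1 (mod 2).
    Then x = 7 + 21·1 = 28, valid modulo lcm(21, 14) = 42: x ≡ 28 (mod 42).
  Combine with x ≡ 0 (mod 4): gcd(42, 4) = 2; 0 - 28 = -28, which IS divisible by 2, so compatible.
    Write x = 28 + 42·t and substitute into x ≡ 0 (mod 4): 42·t ≡ 0 − 28 = -28 (mod 4).
    Divide the congruence (and modulus) by g = 2: 21·t ≡ -14 (mod 2).
    Reduce coefficients mod 2: 1·t ≡ 0 (mod 2).
    So t ≡ 0 (mod 2).
    Then x = 28 + 42·0 = 28, valid modulo lcm(42, 4) = 84: x ≡ 28 (mod 84).
Verify: 28 mod 21 = 7, 28 mod 14 = 0, 28 mod 4 = 0.

x ≡ 28 (mod 84).


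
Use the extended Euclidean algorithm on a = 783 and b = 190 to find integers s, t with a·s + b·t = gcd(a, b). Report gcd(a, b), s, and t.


Euclidean algorithm on (783, 190) — divide until remainder is 0:
  783 = 4 · 190 + 23
  190 = 8 · 23 + 6
  23 = 3 · 6 + 5
  6 = 1 · 5 + 1
  5 = 5 · 1 + 0
gcd(783, 190) = 1.
Track Bezout coefficients alongside the remainders: start with r₀ = 783 = a·1 + b·0 (s = 1, t = 0) and r₁ = 190 = a·0 + b·1 (s = 0, t = 1); each new remainder r_{k+1} = r_{k-1} − q_k·r_k inherits s_{k+1} = s_{k-1} − q_k·s_k, t_{k+1} = t_{k-1} − q_k·t_k, so r_k = a·s_k + b·t_k at every step:
  q = 4: r = 23, s = 1 − 4·0 = 1, t = 0 − 4·1 = -4  (check: 783·1 + 190·(-4) = 23)
  q = 8: r = 6, s = 0 − 8·1 = -8, t = 1 − 8·(-4) = 33  (check: 783·(-8) + 190·33 = 6)
  q = 3: r = 5, s = 1 − 3·(-8) = 25, t = -4 − 3·33 = -103  (check: 783·25 + 190·(-103) = 5)
  q = 1: r = 1, s = -8 − 1·25 = -33, t = 33 − 1·(-103) = 136  (check: 783·(-33) + 190·136 = 1)
The row with r = 1 (the gcd) gives the Bezout coefficients s = -33, t = 136.
Result: 783 · (-33) + 190 · (136) = 1.

gcd(783, 190) = 1; s = -33, t = 136 (check: 783·(-33) + 190·136 = 1).


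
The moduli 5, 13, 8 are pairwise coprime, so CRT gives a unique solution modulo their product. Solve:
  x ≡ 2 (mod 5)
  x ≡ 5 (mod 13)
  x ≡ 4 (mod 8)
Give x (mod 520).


Moduli 5, 13, 8 are pairwise coprime; by CRT there is a unique solution modulo M = 5 · 13 · 8 = 520.
Solve pairwise, accumulating the modulus:
  Start with x ≡ 2 (mod 5).
  Combine with x ≡ 5 (mod 13): since gcd(5, 13) = 1, we get a unique residue mod 65.
    Write x = 2 + 5·t and substitute into x ≡ 5 (mod 13): 5·t ≡ 5 − 2 = 3 (mod 13).
    The inverse of 5 mod 13 is 8 (since 5·8 = 40 = 3·13 + 1), so t ≡ 8·3 = 24 ≡ 11 (mod 13).
    Then x = 2 + 5·11 = 57, valid modulo lcm(5, 13) = 65: x ≡ 57 (mod 65).
  Combine with x ≡ 4 (mod 8): since gcd(65, 8) = 1, we get a unique residue mod 520.
    Write x = 57 + 65·t and substitute into x ≡ 4 (mod 8): 65·t ≡ 4 − 57 = -53 (mod 8).
    Reduce coefficients mod 8: 1·t ≡ 3 (mod 8).
    So t ≡ 3 (mod 8).
    Then x = 57 + 65·3 = 252, valid modulo lcm(65, 8) = 520: x ≡ 252 (mod 520).
Verify: 252 mod 5 = 2 ✓, 252 mod 13 = 5 ✓, 252 mod 8 = 4 ✓.

x ≡ 252 (mod 520).
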